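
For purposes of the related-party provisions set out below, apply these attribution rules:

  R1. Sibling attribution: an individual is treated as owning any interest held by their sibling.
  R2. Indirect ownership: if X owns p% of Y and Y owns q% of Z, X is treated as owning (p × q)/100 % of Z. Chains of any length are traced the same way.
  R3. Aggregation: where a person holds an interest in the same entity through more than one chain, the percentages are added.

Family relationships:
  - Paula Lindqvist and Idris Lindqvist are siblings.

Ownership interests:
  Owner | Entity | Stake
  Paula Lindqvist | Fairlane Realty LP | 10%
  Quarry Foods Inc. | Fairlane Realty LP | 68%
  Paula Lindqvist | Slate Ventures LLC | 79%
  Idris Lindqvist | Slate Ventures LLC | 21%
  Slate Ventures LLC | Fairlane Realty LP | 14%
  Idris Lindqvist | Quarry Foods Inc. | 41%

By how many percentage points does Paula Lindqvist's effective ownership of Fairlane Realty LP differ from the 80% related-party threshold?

28.12

By sibling attribution (R1), Paula Lindqvist is treated as also owning Idris Lindqvist's interest in Slate Ventures LLC, giving 79% + 21% = 100%.
By sibling attribution (R1), Paula Lindqvist is treated as owning Idris Lindqvist's 41% interest in Quarry Foods Inc.
Chain via Slate Ventures LLC (R2): 100% × 14% = 14% of Fairlane Realty LP.
Direct interest in Fairlane Realty LP: 10%.
Chain via Quarry Foods Inc. (R2): 41% × 68% = 27.88% of Fairlane Realty LP.
Aggregating (R3): 14% + 10% + 27.88% = 51.88%.
51.88% falls short of the 80% threshold by 28.12 percentage points.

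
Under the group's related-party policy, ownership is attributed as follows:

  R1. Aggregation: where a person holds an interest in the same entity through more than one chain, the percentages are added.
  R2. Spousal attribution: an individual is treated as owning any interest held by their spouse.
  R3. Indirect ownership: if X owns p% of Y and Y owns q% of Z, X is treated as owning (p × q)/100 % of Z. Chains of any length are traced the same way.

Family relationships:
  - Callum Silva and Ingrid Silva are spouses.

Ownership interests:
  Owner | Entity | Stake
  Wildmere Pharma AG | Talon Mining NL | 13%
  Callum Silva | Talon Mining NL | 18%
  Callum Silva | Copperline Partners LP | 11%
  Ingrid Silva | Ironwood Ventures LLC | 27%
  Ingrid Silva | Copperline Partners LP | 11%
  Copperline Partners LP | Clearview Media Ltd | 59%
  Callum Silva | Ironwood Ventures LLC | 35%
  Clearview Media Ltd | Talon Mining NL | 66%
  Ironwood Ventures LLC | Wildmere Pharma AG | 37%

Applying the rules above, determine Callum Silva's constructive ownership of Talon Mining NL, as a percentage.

29.549%

By spousal attribution (R2), Callum Silva is treated as also owning Ingrid Silva's interest in Ironwood Ventures LLC, giving 35% + 27% = 62%.
By spousal attribution (R2), Callum Silva is treated as also owning Ingrid Silva's interest in Copperline Partners LP, giving 11% + 11% = 22%.
Chain via Ironwood Ventures LLC → Wildmere Pharma AG (R3): 62% × 37% × 13% = 2.9822% of Talon Mining NL.
Chain via Copperline Partners LP → Clearview Media Ltd (R3): 22% × 59% × 66% = 8.5668% of Talon Mining NL.
Direct interest in Talon Mining NL: 18%.
Aggregating (R1): 2.9822% + 8.5668% + 18% = 29.549%.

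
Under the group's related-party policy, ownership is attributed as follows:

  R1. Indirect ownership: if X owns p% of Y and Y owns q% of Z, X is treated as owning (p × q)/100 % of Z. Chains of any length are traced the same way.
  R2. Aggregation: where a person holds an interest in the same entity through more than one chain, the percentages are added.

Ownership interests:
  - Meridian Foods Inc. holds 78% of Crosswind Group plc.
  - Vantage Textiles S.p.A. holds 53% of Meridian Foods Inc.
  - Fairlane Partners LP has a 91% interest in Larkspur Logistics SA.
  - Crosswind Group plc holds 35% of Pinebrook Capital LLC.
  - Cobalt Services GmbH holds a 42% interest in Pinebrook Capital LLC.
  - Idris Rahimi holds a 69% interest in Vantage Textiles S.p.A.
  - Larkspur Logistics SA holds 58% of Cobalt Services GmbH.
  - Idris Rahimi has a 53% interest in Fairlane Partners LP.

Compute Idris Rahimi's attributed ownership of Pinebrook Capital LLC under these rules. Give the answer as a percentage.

21.732438%

Chain via Vantage Textiles S.p.A. → Meridian Foods Inc. → Crosswind Group plc (R1): 69% × 53% × 78% × 35% = 9.98361% of Pinebrook Capital LLC.
Chain via Fairlane Partners LP → Larkspur Logistics SA → Cobalt Services GmbH (R1): 53% × 91% × 58% × 42% = 11.748828% of Pinebrook Capital LLC.
Aggregating (R2): 9.98361% + 11.748828% = 21.732438%.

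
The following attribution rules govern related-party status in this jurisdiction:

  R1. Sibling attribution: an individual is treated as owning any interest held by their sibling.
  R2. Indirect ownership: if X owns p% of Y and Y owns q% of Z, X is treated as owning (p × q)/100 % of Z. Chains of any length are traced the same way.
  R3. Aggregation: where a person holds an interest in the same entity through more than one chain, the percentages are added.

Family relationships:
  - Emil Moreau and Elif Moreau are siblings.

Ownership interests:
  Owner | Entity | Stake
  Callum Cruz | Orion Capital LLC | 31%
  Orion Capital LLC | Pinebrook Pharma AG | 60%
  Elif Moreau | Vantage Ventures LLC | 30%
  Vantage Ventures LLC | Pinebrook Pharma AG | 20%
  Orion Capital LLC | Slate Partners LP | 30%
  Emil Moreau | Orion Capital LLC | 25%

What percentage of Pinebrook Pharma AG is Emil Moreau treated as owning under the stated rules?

By sibling attribution (R1), Emil Moreau is treated as owning Elif Moreau's 30% interest in Vantage Ventures LLC.
Chain via Orion Capital LLC (R2): 25% × 60% = 15% of Pinebrook Pharma AG.
Chain via Vantage Ventures LLC (R2): 30% × 20% = 6% of Pinebrook Pharma AG.
Aggregating (R3): 15% + 6% = 21%.

21%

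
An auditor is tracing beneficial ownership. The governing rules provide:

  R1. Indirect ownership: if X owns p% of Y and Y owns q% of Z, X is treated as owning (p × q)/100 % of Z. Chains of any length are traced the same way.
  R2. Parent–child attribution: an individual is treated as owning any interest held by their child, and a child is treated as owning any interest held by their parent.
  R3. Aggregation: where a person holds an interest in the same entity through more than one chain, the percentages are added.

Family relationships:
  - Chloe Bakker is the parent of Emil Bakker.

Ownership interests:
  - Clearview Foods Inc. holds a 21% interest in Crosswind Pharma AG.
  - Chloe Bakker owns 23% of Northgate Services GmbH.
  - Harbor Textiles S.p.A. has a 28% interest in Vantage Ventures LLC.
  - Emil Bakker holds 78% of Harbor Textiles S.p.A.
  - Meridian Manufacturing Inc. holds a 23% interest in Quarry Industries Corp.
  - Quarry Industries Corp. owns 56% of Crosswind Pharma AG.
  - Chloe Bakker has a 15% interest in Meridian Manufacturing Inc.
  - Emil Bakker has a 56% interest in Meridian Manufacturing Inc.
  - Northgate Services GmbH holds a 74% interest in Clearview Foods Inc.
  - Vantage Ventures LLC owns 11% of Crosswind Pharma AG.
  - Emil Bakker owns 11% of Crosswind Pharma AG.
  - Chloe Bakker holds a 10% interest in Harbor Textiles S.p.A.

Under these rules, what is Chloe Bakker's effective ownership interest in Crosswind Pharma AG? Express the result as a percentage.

26.4294%

By parent–child attribution (R2), Chloe Bakker is treated as also owning Emil Bakker's interest in Meridian Manufacturing Inc, giving 15% + 56% = 71%.
By parent–child attribution (R2), Chloe Bakker is treated as also owning Emil Bakker's interest in Harbor Textiles S.p.A, giving 10% + 78% = 88%.
By parent–child attribution (R2), Chloe Bakker is treated as owning Emil Bakker's 11% interest in Crosswind Pharma AG.
Chain via Meridian Manufacturing Inc. → Quarry Industries Corp. (R1): 71% × 23% × 56% = 9.1448% of Crosswind Pharma AG.
Chain via Northgate Services GmbH → Clearview Foods Inc. (R1): 23% × 74% × 21% = 3.5742% of Crosswind Pharma AG.
Chain via Harbor Textiles S.p.A. → Vantage Ventures LLC (R1): 88% × 28% × 11% = 2.7104% of Crosswind Pharma AG.
Direct interest in Crosswind Pharma AG: 11%.
Aggregating (R3): 9.1448% + 3.5742% + 2.7104% + 11% = 26.4294%.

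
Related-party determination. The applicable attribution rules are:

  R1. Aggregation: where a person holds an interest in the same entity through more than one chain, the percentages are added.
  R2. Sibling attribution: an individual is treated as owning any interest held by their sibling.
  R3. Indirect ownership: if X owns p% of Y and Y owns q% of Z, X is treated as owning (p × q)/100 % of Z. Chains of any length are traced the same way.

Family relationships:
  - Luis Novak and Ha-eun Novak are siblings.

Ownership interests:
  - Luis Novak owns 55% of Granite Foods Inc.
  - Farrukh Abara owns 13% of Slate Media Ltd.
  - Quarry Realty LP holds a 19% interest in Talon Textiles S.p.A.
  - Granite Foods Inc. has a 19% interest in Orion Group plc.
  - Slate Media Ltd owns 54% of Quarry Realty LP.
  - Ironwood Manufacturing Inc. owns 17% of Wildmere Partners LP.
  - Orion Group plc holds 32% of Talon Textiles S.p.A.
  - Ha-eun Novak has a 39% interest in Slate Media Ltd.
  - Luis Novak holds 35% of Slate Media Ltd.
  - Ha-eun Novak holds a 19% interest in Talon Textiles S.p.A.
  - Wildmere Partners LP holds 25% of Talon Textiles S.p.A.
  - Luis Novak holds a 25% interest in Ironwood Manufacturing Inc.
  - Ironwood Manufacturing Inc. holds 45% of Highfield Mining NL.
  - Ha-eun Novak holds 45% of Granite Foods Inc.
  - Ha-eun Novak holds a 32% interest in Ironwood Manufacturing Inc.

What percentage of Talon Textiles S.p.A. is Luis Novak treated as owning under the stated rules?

35.0949%

By sibling attribution (R2), Luis Novak is treated as also owning Ha-eun Novak's interest in Ironwood Manufacturing Inc, giving 25% + 32% = 57%.
By sibling attribution (R2), Luis Novak is treated as also owning Ha-eun Novak's interest in Slate Media Ltd, giving 35% + 39% = 74%.
By sibling attribution (R2), Luis Novak is treated as also owning Ha-eun Novak's interest in Granite Foods Inc, giving 55% + 45% = 100%.
By sibling attribution (R2), Luis Novak is treated as owning Ha-eun Novak's 19% interest in Talon Textiles S.p.A.
Chain via Ironwood Manufacturing Inc. → Wildmere Partners LP (R3): 57% × 17% × 25% = 2.4225% of Talon Textiles S.p.A.
Chain via Slate Media Ltd → Quarry Realty LP (R3): 74% × 54% × 19% = 7.5924% of Talon Textiles S.p.A.
Chain via Granite Foods Inc. → Orion Group plc (R3): 100% × 19% × 32% = 6.08% of Talon Textiles S.p.A.
Direct interest in Talon Textiles S.p.A: 19%.
Aggregating (R1): 2.4225% + 7.5924% + 6.08% + 19% = 35.0949%.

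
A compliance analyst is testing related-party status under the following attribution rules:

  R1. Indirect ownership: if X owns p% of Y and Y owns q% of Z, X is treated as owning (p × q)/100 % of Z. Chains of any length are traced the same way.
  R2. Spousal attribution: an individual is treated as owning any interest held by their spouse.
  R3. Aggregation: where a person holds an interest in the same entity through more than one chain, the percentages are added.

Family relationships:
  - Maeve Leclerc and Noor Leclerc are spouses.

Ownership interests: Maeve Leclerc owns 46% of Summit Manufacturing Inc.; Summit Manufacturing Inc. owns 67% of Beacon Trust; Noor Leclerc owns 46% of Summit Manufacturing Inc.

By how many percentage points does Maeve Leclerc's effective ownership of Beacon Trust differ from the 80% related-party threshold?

18.36

By spousal attribution (R2), Maeve Leclerc is treated as also owning Noor Leclerc's interest in Summit Manufacturing Inc, giving 46% + 46% = 92%.
Chain via Summit Manufacturing Inc. (R1): 92% × 67% = 61.64% of Beacon Trust.
61.64% falls short of the 80% threshold by 18.36 percentage points.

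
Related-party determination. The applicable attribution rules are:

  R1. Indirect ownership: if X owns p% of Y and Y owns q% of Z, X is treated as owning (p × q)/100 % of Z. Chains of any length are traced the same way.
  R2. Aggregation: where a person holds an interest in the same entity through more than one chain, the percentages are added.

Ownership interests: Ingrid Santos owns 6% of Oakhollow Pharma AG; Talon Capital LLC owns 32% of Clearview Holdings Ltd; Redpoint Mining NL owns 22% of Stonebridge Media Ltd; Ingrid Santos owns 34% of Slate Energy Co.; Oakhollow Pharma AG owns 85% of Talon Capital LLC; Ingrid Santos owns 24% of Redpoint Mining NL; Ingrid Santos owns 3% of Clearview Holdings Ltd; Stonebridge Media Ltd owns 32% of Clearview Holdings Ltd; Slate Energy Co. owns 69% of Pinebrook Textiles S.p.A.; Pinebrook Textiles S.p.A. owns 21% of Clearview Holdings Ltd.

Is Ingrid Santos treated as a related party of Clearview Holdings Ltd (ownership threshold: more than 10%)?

Chain via Redpoint Mining NL → Stonebridge Media Ltd (R1): 24% × 22% × 32% = 1.6896% of Clearview Holdings Ltd.
Chain via Slate Energy Co. → Pinebrook Textiles S.p.A. (R1): 34% × 69% × 21% = 4.9266% of Clearview Holdings Ltd.
Chain via Oakhollow Pharma AG → Talon Capital LLC (R1): 6% × 85% × 32% = 1.632% of Clearview Holdings Ltd.
Direct interest in Clearview Holdings Ltd: 3%.
Aggregating (R2): 1.6896% + 4.9266% + 1.632% + 3% = 11.2482%.
11.2482% exceeds the 10% threshold, so Ingrid is a related party to Clearview Holdings Ltd.

Yes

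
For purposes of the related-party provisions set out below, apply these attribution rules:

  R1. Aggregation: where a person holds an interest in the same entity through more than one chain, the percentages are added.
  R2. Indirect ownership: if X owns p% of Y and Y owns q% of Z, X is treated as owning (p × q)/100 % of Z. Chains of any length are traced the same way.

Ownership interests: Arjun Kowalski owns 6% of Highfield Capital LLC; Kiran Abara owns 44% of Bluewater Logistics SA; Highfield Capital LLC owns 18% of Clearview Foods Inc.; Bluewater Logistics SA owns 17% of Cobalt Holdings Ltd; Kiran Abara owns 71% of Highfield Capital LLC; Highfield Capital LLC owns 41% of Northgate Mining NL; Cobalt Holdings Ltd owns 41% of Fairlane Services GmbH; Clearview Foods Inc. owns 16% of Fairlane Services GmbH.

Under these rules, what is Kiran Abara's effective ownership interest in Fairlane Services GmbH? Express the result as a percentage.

Chain via Highfield Capital LLC → Clearview Foods Inc. (R2): 71% × 18% × 16% = 2.0448% of Fairlane Services GmbH.
Chain via Bluewater Logistics SA → Cobalt Holdings Ltd (R2): 44% × 17% × 41% = 3.0668% of Fairlane Services GmbH.
Aggregating (R1): 2.0448% + 3.0668% = 5.1116%.

5.1116%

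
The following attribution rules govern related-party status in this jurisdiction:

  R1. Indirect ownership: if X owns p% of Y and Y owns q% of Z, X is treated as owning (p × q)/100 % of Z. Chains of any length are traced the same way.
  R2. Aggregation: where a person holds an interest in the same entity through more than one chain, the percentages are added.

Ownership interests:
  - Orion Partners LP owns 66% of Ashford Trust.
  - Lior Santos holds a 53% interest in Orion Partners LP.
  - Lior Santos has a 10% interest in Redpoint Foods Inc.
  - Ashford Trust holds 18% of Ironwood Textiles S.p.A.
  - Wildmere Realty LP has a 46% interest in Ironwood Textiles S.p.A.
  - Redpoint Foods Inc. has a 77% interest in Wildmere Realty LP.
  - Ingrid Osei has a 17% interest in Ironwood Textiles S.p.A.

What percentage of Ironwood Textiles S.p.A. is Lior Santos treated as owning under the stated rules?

9.8384%

Chain via Orion Partners LP → Ashford Trust (R1): 53% × 66% × 18% = 6.2964% of Ironwood Textiles S.p.A.
Chain via Redpoint Foods Inc. → Wildmere Realty LP (R1): 10% × 77% × 46% = 3.542% of Ironwood Textiles S.p.A.
Aggregating (R2): 6.2964% + 3.542% = 9.8384%.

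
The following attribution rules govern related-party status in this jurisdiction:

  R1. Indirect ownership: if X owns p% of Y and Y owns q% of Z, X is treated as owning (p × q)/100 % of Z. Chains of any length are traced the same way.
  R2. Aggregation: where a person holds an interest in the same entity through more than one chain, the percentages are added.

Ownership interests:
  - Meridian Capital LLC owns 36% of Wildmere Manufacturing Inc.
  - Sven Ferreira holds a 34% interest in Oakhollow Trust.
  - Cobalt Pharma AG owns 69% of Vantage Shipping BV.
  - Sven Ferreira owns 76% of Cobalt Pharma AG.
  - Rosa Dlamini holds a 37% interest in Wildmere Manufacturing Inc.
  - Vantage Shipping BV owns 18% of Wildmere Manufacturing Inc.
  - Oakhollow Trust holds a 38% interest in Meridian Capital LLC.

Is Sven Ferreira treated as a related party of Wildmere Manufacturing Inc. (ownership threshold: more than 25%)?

No

Chain via Cobalt Pharma AG → Vantage Shipping BV (R1): 76% × 69% × 18% = 9.4392% of Wildmere Manufacturing Inc.
Chain via Oakhollow Trust → Meridian Capital LLC (R1): 34% × 38% × 36% = 4.6512% of Wildmere Manufacturing Inc.
Aggregating (R2): 9.4392% + 4.6512% = 14.0904%.
14.0904% does not exceed the 25% threshold, so Sven is not a related party to Wildmere Manufacturing Inc.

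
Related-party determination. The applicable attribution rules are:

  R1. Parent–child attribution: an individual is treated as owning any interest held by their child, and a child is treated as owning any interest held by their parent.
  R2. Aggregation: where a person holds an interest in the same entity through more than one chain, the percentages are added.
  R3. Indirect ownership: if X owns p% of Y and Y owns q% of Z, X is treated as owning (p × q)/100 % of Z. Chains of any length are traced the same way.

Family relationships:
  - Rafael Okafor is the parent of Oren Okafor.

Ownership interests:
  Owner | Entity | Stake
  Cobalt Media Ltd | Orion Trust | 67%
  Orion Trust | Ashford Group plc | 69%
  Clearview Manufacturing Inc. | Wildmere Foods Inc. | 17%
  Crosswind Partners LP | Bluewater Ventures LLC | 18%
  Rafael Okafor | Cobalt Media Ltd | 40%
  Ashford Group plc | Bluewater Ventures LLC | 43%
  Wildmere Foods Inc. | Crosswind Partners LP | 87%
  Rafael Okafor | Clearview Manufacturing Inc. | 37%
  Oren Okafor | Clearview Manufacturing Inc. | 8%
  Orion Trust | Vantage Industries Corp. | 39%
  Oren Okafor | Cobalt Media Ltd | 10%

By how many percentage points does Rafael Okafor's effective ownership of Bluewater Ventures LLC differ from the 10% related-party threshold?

1.13744

By parent–child attribution (R1), Rafael Okafor is treated as also owning Oren Okafor's interest in Clearview Manufacturing Inc, giving 37% + 8% = 45%.
By parent–child attribution (R1), Rafael Okafor is treated as also owning Oren Okafor's interest in Cobalt Media Ltd, giving 40% + 10% = 50%.
Chain via Clearview Manufacturing Inc. → Wildmere Foods Inc. → Crosswind Partners LP (R3): 45% × 17% × 87% × 18% = 1.19799% of Bluewater Ventures LLC.
Chain via Cobalt Media Ltd → Orion Trust → Ashford Group plc (R3): 50% × 67% × 69% × 43% = 9.93945% of Bluewater Ventures LLC.
Aggregating (R2): 1.19799% + 9.93945% = 11.13744%.
11.13744% exceeds the 10% threshold by 1.13744 percentage points.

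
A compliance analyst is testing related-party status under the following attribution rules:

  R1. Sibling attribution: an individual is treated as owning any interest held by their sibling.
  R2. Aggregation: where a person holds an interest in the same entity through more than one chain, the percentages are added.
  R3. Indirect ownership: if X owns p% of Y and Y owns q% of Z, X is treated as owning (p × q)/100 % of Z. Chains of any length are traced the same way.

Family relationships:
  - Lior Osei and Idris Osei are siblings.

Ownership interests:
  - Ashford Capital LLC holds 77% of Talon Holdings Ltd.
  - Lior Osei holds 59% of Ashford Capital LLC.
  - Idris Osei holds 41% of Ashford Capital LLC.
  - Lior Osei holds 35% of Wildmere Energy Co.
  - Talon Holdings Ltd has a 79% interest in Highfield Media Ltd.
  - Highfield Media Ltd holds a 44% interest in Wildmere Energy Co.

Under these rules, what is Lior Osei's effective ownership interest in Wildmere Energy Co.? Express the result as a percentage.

By sibling attribution (R1), Lior Osei is treated as also owning Idris Osei's interest in Ashford Capital LLC, giving 59% + 41% = 100%.
Chain via Ashford Capital LLC → Talon Holdings Ltd → Highfield Media Ltd (R3): 100% × 77% × 79% × 44% = 26.7652% of Wildmere Energy Co.
Direct interest in Wildmere Energy Co: 35%.
Aggregating (R2): 26.7652% + 35% = 61.7652%.

61.7652%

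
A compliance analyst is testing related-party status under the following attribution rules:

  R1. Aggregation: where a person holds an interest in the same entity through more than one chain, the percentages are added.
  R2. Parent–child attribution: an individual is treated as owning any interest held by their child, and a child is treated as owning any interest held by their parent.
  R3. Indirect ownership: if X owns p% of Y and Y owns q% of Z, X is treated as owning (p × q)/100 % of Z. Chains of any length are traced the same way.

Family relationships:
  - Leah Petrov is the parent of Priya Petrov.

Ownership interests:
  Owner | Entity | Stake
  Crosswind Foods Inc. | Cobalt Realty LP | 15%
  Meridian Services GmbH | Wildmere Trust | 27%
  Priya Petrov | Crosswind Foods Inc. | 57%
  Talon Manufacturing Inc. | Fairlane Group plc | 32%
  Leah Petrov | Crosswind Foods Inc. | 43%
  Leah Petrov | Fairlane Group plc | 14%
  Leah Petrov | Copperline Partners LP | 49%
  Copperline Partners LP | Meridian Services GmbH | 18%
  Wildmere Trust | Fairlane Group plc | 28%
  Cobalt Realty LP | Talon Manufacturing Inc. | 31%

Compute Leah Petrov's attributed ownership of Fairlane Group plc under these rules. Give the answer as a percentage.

By parent–child attribution (R2), Leah Petrov is treated as also owning Priya Petrov's interest in Crosswind Foods Inc, giving 43% + 57% = 100%.
Chain via Crosswind Foods Inc. → Cobalt Realty LP → Talon Manufacturing Inc. (R3): 100% × 15% × 31% × 32% = 1.488% of Fairlane Group plc.
Chain via Copperline Partners LP → Meridian Services GmbH → Wildmere Trust (R3): 49% × 18% × 27% × 28% = 0.666792% of Fairlane Group plc.
Direct interest in Fairlane Group plc: 14%.
Aggregating (R1): 1.488% + 0.666792% + 14% = 16.154792%.

16.154792%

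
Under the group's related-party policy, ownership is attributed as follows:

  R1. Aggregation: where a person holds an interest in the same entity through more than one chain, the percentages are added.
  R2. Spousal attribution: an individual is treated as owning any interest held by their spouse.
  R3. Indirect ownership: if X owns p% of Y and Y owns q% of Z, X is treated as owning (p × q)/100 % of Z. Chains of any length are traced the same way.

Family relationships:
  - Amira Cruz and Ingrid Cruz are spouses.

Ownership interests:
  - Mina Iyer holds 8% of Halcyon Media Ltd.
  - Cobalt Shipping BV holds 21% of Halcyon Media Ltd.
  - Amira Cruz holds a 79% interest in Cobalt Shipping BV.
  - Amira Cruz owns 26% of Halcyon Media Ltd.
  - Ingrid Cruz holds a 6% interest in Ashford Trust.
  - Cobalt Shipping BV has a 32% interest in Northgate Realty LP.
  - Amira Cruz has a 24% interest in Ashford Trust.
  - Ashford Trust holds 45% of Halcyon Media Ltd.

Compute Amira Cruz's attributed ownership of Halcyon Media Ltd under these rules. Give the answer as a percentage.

56.09%

By spousal attribution (R2), Amira Cruz is treated as also owning Ingrid Cruz's interest in Ashford Trust, giving 24% + 6% = 30%.
Chain via Cobalt Shipping BV (R3): 79% × 21% = 16.59% of Halcyon Media Ltd.
Chain via Ashford Trust (R3): 30% × 45% = 13.5% of Halcyon Media Ltd.
Direct interest in Halcyon Media Ltd: 26%.
Aggregating (R1): 16.59% + 13.5% + 26% = 56.09%.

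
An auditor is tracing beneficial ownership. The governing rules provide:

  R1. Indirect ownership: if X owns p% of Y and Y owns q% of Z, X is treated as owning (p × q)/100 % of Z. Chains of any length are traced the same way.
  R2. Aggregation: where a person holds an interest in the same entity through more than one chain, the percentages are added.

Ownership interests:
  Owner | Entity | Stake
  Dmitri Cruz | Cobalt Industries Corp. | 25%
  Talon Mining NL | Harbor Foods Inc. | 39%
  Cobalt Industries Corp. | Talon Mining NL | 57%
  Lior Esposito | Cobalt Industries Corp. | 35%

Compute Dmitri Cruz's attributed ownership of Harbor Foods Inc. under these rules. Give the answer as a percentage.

5.5575%

Chain via Cobalt Industries Corp. → Talon Mining NL (R1): 25% × 57% × 39% = 5.5575% of Harbor Foods Inc.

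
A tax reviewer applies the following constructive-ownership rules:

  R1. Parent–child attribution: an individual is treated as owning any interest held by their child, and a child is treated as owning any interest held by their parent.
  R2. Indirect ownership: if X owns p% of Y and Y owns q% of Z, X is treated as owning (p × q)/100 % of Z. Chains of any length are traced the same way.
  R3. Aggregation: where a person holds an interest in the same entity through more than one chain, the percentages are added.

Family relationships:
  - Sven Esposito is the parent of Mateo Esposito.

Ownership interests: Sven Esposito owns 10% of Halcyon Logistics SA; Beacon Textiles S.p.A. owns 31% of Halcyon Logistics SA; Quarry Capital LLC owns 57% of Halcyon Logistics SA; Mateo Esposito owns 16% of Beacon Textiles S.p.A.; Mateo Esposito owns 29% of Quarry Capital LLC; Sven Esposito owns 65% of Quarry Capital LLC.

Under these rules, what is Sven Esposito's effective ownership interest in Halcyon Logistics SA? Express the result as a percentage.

By parent–child attribution (R1), Sven Esposito is treated as also owning Mateo Esposito's interest in Quarry Capital LLC, giving 65% + 29% = 94%.
By parent–child attribution (R1), Sven Esposito is treated as owning Mateo Esposito's 16% interest in Beacon Textiles S.p.A.
Chain via Quarry Capital LLC (R2): 94% × 57% = 53.58% of Halcyon Logistics SA.
Direct interest in Halcyon Logistics SA: 10%.
Chain via Beacon Textiles S.p.A. (R2): 16% × 31% = 4.96% of Halcyon Logistics SA.
Aggregating (R3): 53.58% + 10% + 4.96% = 68.54%.

68.54%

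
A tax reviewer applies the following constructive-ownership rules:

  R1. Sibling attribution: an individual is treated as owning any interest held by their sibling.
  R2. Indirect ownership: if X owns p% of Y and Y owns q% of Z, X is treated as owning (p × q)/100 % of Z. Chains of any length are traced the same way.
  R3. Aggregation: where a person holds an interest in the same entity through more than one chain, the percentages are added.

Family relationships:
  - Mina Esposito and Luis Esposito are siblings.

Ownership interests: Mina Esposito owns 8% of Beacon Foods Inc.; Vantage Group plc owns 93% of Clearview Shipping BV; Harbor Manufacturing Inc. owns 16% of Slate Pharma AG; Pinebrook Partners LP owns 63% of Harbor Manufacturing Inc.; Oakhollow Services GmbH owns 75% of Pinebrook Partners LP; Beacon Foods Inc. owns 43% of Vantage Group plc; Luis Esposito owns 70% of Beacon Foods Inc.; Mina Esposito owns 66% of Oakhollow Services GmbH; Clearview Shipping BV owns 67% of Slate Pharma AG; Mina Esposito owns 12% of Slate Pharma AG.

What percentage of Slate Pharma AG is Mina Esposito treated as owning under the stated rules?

37.888374%

By sibling attribution (R1), Mina Esposito is treated as also owning Luis Esposito's interest in Beacon Foods Inc, giving 8% + 70% = 78%.
Chain via Beacon Foods Inc. → Vantage Group plc → Clearview Shipping BV (R2): 78% × 43% × 93% × 67% = 20.898774% of Slate Pharma AG.
Chain via Oakhollow Services GmbH → Pinebrook Partners LP → Harbor Manufacturing Inc. (R2): 66% × 75% × 63% × 16% = 4.9896% of Slate Pharma AG.
Direct interest in Slate Pharma AG: 12%.
Aggregating (R3): 20.898774% + 4.9896% + 12% = 37.888374%.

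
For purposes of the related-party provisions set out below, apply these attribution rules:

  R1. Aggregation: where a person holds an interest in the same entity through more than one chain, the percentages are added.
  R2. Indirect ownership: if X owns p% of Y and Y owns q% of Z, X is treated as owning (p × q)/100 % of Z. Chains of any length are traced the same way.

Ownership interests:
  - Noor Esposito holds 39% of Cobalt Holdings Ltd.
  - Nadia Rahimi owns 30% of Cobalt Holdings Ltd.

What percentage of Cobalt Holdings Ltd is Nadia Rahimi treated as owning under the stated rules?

Direct interest in Cobalt Holdings Ltd: 30%.

30%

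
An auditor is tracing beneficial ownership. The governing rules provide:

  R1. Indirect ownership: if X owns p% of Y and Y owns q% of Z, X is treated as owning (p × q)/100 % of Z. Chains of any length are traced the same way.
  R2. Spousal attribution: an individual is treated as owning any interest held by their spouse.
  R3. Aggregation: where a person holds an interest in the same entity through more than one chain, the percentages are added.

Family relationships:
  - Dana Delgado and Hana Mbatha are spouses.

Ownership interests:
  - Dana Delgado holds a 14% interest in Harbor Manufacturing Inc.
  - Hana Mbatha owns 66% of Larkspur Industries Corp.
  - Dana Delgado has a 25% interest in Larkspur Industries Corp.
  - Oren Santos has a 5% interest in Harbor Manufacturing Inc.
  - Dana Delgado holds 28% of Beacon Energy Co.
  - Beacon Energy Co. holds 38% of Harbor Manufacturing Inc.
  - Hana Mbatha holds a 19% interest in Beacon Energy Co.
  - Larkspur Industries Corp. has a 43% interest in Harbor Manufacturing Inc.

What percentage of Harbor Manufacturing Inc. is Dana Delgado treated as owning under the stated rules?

70.99%

By spousal attribution (R2), Dana Delgado is treated as also owning Hana Mbatha's interest in Beacon Energy Co, giving 28% + 19% = 47%.
By spousal attribution (R2), Dana Delgado is treated as also owning Hana Mbatha's interest in Larkspur Industries Corp, giving 25% + 66% = 91%.
Chain via Beacon Energy Co. (R1): 47% × 38% = 17.86% of Harbor Manufacturing Inc.
Chain via Larkspur Industries Corp. (R1): 91% × 43% = 39.13% of Harbor Manufacturing Inc.
Direct interest in Harbor Manufacturing Inc: 14%.
Aggregating (R3): 17.86% + 39.13% + 14% = 70.99%.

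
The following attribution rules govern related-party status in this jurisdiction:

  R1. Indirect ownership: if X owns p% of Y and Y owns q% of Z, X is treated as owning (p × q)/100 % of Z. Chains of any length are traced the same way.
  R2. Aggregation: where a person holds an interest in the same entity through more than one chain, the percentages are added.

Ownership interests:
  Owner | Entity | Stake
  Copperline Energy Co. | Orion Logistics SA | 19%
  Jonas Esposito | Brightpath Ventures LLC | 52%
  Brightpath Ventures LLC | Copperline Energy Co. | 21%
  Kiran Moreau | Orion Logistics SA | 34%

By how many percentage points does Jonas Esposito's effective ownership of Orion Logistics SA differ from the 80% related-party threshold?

77.9252

Chain via Brightpath Ventures LLC → Copperline Energy Co. (R1): 52% × 21% × 19% = 2.0748% of Orion Logistics SA.
2.0748% falls short of the 80% threshold by 77.9252 percentage points.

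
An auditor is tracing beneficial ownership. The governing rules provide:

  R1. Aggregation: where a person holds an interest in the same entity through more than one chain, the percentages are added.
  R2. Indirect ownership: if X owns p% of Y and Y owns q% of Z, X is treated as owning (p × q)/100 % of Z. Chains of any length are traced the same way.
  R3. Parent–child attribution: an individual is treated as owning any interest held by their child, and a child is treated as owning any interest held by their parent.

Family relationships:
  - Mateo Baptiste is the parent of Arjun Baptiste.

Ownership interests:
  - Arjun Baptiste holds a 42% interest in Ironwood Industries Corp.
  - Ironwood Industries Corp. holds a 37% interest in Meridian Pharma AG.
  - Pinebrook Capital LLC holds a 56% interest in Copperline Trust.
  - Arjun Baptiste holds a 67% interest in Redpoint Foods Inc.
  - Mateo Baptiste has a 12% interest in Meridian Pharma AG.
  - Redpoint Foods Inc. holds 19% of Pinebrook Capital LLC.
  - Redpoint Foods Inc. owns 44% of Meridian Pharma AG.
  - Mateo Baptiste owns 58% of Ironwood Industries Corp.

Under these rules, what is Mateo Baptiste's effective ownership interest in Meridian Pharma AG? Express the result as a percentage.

78.48%

By parent–child attribution (R3), Mateo Baptiste is treated as also owning Arjun Baptiste's interest in Ironwood Industries Corp, giving 58% + 42% = 100%.
By parent–child attribution (R3), Mateo Baptiste is treated as owning Arjun Baptiste's 67% interest in Redpoint Foods Inc.
Chain via Ironwood Industries Corp. (R2): 100% × 37% = 37% of Meridian Pharma AG.
Direct interest in Meridian Pharma AG: 12%.
Chain via Redpoint Foods Inc. (R2): 67% × 44% = 29.48% of Meridian Pharma AG.
Aggregating (R1): 37% + 12% + 29.48% = 78.48%.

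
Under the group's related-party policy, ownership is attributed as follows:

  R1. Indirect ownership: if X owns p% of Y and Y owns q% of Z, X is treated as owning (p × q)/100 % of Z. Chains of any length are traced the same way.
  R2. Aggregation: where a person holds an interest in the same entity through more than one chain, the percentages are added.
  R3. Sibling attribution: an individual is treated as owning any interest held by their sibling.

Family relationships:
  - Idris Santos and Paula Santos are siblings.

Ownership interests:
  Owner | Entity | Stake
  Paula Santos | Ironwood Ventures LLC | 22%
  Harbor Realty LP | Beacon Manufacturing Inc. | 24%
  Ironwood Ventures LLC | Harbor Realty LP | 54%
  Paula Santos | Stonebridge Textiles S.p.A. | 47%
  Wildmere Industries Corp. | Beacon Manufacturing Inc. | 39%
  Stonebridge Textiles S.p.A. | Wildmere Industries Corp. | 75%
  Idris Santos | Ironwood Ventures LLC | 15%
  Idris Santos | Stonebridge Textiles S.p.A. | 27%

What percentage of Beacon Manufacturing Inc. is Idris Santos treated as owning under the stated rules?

By sibling attribution (R3), Idris Santos is treated as also owning Paula Santos's interest in Stonebridge Textiles S.p.A, giving 27% + 47% = 74%.
By sibling attribution (R3), Idris Santos is treated as also owning Paula Santos's interest in Ironwood Ventures LLC, giving 15% + 22% = 37%.
Chain via Stonebridge Textiles S.p.A. → Wildmere Industries Corp. (R1): 74% × 75% × 39% = 21.645% of Beacon Manufacturing Inc.
Chain via Ironwood Ventures LLC → Harbor Realty LP (R1): 37% × 54% × 24% = 4.7952% of Beacon Manufacturing Inc.
Aggregating (R2): 21.645% + 4.7952% = 26.4402%.

26.4402%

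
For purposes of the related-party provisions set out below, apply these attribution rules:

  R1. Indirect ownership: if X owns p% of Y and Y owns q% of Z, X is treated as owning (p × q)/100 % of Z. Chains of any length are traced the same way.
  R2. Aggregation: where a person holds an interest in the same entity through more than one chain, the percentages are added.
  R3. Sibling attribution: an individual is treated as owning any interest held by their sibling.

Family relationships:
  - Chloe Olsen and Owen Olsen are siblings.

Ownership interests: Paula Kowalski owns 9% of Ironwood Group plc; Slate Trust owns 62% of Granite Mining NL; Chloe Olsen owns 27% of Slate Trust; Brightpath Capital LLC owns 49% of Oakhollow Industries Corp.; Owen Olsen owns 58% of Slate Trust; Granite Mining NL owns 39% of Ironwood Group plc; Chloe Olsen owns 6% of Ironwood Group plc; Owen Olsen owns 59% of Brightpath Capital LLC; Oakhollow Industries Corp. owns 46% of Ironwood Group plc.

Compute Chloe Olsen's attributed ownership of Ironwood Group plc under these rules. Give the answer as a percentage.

39.8516%

By sibling attribution (R3), Chloe Olsen is treated as also owning Owen Olsen's interest in Slate Trust, giving 27% + 58% = 85%.
By sibling attribution (R3), Chloe Olsen is treated as owning Owen Olsen's 59% interest in Brightpath Capital LLC.
Chain via Slate Trust → Granite Mining NL (R1): 85% × 62% × 39% = 20.553% of Ironwood Group plc.
Direct interest in Ironwood Group plc: 6%.
Chain via Brightpath Capital LLC → Oakhollow Industries Corp. (R1): 59% × 49% × 46% = 13.2986% of Ironwood Group plc.
Aggregating (R2): 20.553% + 6% + 13.2986% = 39.8516%.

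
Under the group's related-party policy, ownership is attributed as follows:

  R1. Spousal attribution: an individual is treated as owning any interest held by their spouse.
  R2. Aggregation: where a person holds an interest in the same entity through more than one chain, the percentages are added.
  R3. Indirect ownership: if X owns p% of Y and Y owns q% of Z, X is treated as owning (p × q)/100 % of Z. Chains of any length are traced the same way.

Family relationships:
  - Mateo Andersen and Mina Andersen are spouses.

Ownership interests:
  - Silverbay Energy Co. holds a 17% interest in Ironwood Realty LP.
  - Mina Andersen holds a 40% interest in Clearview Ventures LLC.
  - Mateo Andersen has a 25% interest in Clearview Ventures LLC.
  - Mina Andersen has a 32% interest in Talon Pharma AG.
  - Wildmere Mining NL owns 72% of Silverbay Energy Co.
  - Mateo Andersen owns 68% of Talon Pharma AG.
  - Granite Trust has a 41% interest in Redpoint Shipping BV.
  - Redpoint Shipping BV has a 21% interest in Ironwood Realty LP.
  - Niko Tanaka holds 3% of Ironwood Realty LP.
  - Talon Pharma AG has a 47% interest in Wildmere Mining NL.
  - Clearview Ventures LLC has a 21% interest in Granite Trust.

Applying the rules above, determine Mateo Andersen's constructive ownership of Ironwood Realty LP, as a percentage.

6.928065%

By spousal attribution (R1), Mateo Andersen is treated as also owning Mina Andersen's interest in Clearview Ventures LLC, giving 25% + 40% = 65%.
By spousal attribution (R1), Mateo Andersen is treated as also owning Mina Andersen's interest in Talon Pharma AG, giving 68% + 32% = 100%.
Chain via Clearview Ventures LLC → Granite Trust → Redpoint Shipping BV (R3): 65% × 21% × 41% × 21% = 1.175265% of Ironwood Realty LP.
Chain via Talon Pharma AG → Wildmere Mining NL → Silverbay Energy Co. (R3): 100% × 47% × 72% × 17% = 5.7528% of Ironwood Realty LP.
Aggregating (R2): 1.175265% + 5.7528% = 6.928065%.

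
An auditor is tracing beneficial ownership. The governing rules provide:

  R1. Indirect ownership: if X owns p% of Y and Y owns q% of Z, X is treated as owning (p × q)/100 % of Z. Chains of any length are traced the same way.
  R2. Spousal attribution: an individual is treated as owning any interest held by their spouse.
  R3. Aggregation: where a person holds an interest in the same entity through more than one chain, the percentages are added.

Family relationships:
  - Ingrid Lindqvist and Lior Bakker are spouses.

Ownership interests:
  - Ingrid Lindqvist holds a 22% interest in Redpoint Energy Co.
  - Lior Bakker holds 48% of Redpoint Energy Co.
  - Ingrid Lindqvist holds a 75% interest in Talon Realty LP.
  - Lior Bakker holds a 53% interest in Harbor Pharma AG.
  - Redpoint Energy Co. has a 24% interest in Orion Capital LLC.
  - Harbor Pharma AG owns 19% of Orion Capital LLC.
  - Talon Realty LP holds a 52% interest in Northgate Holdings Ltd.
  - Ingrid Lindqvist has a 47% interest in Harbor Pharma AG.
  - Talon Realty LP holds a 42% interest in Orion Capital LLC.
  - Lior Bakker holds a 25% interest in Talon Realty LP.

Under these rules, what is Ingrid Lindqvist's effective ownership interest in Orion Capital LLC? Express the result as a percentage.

By spousal attribution (R2), Ingrid Lindqvist is treated as also owning Lior Bakker's interest in Talon Realty LP, giving 75% + 25% = 100%.
By spousal attribution (R2), Ingrid Lindqvist is treated as also owning Lior Bakker's interest in Redpoint Energy Co, giving 22% + 48% = 70%.
By spousal attribution (R2), Ingrid Lindqvist is treated as also owning Lior Bakker's interest in Harbor Pharma AG, giving 47% + 53% = 100%.
Chain via Talon Realty LP (R1): 100% × 42% = 42% of Orion Capital LLC.
Chain via Redpoint Energy Co. (R1): 70% × 24% = 16.8% of Orion Capital LLC.
Chain via Harbor Pharma AG (R1): 100% × 19% = 19% of Orion Capital LLC.
Aggregating (R3): 42% + 16.8% + 19% = 77.8%.

77.8%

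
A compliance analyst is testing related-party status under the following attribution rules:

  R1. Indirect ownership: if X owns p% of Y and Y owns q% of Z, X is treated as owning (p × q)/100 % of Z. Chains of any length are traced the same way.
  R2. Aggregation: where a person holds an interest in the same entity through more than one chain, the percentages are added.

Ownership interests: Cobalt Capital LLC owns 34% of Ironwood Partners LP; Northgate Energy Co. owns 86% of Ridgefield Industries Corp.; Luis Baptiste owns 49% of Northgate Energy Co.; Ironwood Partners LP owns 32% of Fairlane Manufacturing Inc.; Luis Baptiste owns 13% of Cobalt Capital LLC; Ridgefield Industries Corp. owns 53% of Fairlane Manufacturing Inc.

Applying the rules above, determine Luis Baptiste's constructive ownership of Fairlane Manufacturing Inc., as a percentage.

23.7486%

Chain via Cobalt Capital LLC → Ironwood Partners LP (R1): 13% × 34% × 32% = 1.4144% of Fairlane Manufacturing Inc.
Chain via Northgate Energy Co. → Ridgefield Industries Corp. (R1): 49% × 86% × 53% = 22.3342% of Fairlane Manufacturing Inc.
Aggregating (R2): 1.4144% + 22.3342% = 23.7486%.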